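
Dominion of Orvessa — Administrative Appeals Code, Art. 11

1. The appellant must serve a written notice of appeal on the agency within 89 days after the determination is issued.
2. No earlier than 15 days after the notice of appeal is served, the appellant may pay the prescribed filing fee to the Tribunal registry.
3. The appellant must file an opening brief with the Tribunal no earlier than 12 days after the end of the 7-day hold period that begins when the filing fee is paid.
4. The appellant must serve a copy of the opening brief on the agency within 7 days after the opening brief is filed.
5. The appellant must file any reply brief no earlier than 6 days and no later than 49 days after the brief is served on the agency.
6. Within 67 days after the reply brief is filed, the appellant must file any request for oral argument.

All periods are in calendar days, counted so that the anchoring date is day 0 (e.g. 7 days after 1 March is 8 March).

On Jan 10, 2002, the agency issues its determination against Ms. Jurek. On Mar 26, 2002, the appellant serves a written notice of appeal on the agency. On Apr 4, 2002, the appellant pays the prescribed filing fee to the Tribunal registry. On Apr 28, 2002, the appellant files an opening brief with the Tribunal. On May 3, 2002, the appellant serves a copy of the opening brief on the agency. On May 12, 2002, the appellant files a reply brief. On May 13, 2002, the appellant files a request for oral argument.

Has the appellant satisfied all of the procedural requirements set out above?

No

(1) due by Jan 10, 2002 + 89 days = Apr 9, 2002; done Mar 26, 2002 — timely.
(2) permitted from Mar 26, 2002 + 15 days = Apr 10, 2002 onward; acted on Apr 4, 2002, 6 days prematurely.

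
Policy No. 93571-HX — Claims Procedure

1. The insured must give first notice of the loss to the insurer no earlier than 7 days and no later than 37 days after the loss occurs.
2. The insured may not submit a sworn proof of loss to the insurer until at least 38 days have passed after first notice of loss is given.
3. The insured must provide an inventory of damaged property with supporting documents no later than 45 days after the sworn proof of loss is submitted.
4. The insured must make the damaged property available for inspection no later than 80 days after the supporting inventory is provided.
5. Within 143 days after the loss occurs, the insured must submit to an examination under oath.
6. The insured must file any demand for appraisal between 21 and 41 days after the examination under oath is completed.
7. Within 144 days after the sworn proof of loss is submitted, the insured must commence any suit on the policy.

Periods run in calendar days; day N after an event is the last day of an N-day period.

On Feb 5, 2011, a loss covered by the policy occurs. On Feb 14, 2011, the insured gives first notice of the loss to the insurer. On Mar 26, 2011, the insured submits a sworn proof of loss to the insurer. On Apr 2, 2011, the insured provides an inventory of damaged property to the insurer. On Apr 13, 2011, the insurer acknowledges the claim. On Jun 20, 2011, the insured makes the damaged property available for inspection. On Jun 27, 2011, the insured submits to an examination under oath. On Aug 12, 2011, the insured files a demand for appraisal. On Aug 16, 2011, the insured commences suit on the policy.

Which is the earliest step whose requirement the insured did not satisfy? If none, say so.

Step 6

(1) the permitted window runs from Feb 5, 2011 + 7 = Feb 12, 2011 to Feb 5, 2011 + 37 = Mar 14, 2011; Feb 14, 2011 falls inside that range.
(2) permitted from Feb 14, 2011 + 38 days = Mar 24, 2011 onward; done Mar 26, 2011, after the minimum wait.
(3) due by Mar 26, 2011 + 45 days = May 10, 2011; done Apr 2, 2011 — timely.
(4) due by Apr 2, 2011 + 80 days = Jun 21, 2011; Jun 20, 2011 is within that limit.
(5) due by Feb 5, 2011 + 143 days = Jun 28, 2011; completed Jun 27, 2011, before the deadline.
(6) the permitted window runs from Jun 27, 2011 + 21 = Jul 18, 2011 to Jun 27, 2011 + 41 = Aug 7, 2011; Aug 12, 2011 is 5 days past the end of the window.
The procedure was therefore not followed at step 6.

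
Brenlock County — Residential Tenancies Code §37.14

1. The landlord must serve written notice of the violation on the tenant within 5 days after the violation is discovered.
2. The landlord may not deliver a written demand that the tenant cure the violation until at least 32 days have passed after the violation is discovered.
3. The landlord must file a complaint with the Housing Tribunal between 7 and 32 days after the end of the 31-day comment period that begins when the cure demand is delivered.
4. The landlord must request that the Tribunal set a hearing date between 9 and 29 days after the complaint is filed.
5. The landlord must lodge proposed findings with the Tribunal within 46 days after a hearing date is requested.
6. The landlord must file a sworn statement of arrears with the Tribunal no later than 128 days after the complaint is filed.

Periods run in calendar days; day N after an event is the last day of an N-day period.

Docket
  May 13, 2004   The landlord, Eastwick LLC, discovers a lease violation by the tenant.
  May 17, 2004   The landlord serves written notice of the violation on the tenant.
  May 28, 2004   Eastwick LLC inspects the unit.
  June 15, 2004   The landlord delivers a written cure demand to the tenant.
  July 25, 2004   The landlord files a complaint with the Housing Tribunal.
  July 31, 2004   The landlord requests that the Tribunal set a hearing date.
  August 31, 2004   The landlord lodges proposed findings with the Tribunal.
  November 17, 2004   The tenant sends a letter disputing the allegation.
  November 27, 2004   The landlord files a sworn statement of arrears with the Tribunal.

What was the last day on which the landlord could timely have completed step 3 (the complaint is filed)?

August 17, 2004

The cure demand is delivered on June 15, 2004; the 31-day comment period therefore ends July 16, 2004, and step 3 runs from that date. The window is 7–32 days after July 16, 2004; it closes on August 17, 2004.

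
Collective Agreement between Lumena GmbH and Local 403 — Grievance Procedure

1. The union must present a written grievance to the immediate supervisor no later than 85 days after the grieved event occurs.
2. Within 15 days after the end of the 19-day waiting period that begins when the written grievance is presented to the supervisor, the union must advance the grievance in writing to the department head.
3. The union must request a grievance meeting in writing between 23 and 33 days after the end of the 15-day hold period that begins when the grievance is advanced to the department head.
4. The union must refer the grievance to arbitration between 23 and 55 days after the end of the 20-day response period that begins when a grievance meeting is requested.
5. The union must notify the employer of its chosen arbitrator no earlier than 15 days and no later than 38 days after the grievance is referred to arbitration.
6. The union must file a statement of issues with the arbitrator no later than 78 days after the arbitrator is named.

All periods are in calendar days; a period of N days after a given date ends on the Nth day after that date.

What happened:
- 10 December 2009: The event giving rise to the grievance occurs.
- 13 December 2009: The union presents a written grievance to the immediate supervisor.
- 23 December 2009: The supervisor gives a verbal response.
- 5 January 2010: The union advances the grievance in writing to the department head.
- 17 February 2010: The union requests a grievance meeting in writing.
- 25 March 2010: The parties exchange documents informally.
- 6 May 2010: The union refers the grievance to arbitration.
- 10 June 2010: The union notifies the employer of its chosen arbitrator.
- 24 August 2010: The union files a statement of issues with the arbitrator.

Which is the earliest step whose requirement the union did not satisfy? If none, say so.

Step 1: 85 days after 10 December 2009 (when the grieved event occurs) is 5 March 2010; done 13 December 2009 — timely.
Step 2: 15 days after 1 January 2010 (end of the 19-day waiting period, which began when the written grievance is presented to the supervisor on 13 December 2009) is 16 January 2010; completed 5 January 2010, before the deadline.
Step 3: the window is 23–33 days after 20 January 2010 (end of the 15-day hold period, which began when the grievance is advanced to the department head on 5 January 2010), so 12 February 2010 through 22 February 2010; done 17 February 2010, which is between those dates.
Step 4: the window is 23–55 days after 9 March 2010 (end of the 20-day response period, which began when a grievance meeting is requested on 17 February 2010), so 1 April 2010 through 3 May 2010; done 6 May 2010 — 3 days after the window closed.
The analysis stops there.

Step 4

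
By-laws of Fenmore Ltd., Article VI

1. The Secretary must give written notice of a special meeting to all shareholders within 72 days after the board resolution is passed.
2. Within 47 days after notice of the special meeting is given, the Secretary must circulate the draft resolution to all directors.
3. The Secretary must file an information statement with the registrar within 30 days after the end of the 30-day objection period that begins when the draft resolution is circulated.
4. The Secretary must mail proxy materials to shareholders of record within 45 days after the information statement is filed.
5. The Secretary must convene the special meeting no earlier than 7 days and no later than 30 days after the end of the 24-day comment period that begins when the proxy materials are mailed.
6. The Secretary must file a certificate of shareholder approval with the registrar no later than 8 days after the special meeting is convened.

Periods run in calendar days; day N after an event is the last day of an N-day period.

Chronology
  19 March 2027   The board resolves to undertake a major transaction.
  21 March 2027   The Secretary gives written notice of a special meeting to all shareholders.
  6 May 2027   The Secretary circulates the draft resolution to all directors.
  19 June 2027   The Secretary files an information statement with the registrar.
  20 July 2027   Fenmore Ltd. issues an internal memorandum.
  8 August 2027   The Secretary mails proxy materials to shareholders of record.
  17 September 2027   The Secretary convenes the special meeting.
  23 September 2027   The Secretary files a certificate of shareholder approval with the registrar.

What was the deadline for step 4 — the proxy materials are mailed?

Step 4 runs from 19 June 2027, when the information statement is filed. 45 days after 19 June 2027 is 3 August 2027.

3 August 2027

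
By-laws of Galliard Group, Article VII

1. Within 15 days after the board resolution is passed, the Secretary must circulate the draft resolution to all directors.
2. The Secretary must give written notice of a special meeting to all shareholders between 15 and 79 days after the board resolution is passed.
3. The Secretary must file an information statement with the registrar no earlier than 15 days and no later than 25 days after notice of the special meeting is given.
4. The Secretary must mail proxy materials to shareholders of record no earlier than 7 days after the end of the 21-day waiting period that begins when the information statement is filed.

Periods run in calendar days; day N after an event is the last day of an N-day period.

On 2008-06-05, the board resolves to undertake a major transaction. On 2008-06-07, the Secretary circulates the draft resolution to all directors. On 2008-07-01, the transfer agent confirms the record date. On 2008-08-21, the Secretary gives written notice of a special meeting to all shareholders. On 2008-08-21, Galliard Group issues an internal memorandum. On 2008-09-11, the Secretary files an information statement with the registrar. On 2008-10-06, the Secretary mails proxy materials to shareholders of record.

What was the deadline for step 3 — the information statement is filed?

2008-09-15

Step 3 runs from 2008-08-21, when notice of the special meeting is given. The window is 15–25 days after 2008-08-21; it closes on 2008-09-15.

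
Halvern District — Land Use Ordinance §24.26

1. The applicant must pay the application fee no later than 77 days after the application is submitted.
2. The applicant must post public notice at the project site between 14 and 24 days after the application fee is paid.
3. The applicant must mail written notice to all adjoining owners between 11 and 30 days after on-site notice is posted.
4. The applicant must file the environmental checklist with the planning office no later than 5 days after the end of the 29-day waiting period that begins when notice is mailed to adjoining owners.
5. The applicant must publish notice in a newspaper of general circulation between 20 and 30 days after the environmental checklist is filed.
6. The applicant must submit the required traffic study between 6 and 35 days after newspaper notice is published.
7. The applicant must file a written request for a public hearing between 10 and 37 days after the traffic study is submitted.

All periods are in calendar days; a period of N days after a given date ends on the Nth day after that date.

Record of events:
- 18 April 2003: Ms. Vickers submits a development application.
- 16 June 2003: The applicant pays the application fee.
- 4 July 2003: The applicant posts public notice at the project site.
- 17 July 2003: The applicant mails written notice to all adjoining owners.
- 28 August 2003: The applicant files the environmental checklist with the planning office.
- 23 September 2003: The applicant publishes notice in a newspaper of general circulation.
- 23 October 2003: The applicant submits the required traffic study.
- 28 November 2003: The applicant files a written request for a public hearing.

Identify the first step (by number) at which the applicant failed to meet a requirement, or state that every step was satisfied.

Step 4

Step 1: 77 days after 18 April 2003 (when the application is submitted) is 4 July 2003; 16 June 2003 is within that limit.
Step 2: the window is 14–24 days after 16 June 2003 (when the application fee is paid), so 30 June 2003 through 10 July 2003; 4 July 2003 falls inside that range.
Step 3: the window is 11–30 days after 4 July 2003 (when on-site notice is posted), so 15 July 2003 through 3 August 2003; done 17 July 2003, which is between those dates.
Step 4: 5 days after 15 August 2003 (end of the 29-day waiting period, which began when notice is mailed to adjoining owners on 17 July 2003) is 20 August 2003; not done until 28 August 2003, 8 days after the deadline.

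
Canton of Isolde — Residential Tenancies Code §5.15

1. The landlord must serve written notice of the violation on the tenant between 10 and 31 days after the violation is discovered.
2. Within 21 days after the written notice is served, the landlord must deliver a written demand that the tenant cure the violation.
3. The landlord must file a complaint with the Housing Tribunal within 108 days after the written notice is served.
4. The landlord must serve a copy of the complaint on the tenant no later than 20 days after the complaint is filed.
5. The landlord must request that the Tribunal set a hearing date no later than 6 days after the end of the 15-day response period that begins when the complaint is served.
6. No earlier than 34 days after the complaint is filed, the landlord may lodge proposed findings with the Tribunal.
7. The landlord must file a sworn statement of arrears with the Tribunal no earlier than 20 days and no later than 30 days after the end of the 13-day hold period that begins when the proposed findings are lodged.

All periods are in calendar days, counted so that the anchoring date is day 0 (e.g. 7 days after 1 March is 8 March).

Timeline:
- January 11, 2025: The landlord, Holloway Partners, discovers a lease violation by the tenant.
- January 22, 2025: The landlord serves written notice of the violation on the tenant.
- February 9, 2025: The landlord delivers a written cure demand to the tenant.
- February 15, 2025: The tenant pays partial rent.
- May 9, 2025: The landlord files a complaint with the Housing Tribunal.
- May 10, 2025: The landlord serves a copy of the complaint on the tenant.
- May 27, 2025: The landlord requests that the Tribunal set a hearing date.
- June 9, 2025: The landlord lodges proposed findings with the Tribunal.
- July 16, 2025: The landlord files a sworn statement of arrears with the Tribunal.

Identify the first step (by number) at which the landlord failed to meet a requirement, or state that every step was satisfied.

Step 6

(1) the permitted window runs from January 11, 2025 + 10 = January 21, 2025 to January 11, 2025 + 31 = February 11, 2025; done January 22, 2025 — within the window.
(2) due by January 22, 2025 + 21 days = February 12, 2025; February 9, 2025 is within that limit.
(3) due by January 22, 2025 + 108 days = May 10, 2025; May 9, 2025 is within that limit.
(4) due by May 9, 2025 + 20 days = May 29, 2025; done May 10, 2025 — timely.
(5) due by May 25, 2025 + 6 days = May 31, 2025; done May 27, 2025 — timely.
(6) permitted from May 9, 2025 + 34 days = June 12, 2025 onward; done June 9, 2025 — 3 days too early.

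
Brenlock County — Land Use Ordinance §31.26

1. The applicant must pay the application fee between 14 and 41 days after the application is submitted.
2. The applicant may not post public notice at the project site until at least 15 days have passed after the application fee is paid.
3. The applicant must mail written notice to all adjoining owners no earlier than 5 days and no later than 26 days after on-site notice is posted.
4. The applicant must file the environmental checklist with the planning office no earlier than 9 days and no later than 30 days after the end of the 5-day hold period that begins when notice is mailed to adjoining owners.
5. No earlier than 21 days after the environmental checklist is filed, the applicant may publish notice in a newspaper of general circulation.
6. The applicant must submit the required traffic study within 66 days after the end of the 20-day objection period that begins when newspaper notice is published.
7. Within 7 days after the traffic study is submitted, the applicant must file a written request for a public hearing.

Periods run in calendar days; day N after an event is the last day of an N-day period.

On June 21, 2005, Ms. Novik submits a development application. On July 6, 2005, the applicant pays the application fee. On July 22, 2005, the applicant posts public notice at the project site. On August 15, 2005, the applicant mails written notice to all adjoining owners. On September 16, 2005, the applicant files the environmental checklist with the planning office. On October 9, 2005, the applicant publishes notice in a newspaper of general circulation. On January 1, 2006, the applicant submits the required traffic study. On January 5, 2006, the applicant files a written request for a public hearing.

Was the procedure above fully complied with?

Step 1 — 14 and 41 days from June 21, 2005 (when the application is submitted) are July 5, 2005 and August 1, 2005 respectively; done July 6, 2005 — within the window.
Step 2 — must wait 15 days from July 6, 2005 (when the application fee is paid), so not before July 21, 2005; July 22, 2005 is on or after that date.
Step 3 — 5 and 26 days from July 22, 2005 (when on-site notice is posted) are July 27, 2005 and August 17, 2005 respectively; done August 15, 2005, which is between those dates.
Step 4 — 9 and 30 days from August 20, 2005 (end of the 5-day hold period, which began when notice is mailed to adjoining owners on August 15, 2005) are August 29, 2005 and September 19, 2005 respectively; September 16, 2005 falls inside that range.
Step 5 — must wait 21 days from September 16, 2005 (when the environmental checklist is filed), so not before October 7, 2005; done October 9, 2005, after the minimum wait.
Step 6 — counting 66 days from October 29, 2005 (end of the 20-day objection period, which began when newspaper notice is published on October 9, 2005) gives a deadline of January 3, 2006; done January 1, 2006 — timely.
Step 7 — counting 7 days from January 1, 2006 (when the traffic study is submitted) gives a deadline of January 8, 2006; done January 5, 2006 — timely.

Yes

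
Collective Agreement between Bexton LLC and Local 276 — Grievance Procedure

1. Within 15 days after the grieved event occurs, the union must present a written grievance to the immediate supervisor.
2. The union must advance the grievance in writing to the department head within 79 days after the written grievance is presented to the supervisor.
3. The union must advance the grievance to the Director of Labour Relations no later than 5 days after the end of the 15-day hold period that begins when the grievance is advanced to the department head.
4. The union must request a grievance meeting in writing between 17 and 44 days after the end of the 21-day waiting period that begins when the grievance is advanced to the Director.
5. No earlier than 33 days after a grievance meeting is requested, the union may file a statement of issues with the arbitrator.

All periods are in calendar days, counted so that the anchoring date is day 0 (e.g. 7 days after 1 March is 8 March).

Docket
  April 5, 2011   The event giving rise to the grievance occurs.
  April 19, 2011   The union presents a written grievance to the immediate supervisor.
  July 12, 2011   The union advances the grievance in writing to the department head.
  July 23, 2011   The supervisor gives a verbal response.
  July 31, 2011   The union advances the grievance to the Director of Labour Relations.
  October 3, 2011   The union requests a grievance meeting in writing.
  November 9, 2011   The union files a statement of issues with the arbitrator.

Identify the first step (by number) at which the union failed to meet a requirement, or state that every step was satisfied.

Step 2

(1) due by April 5, 2011 + 15 days = April 20, 2011; completed April 19, 2011, before the deadline.
(2) due by April 19, 2011 + 79 days = July 7, 2011; July 12, 2011 misses that deadline by 5 days.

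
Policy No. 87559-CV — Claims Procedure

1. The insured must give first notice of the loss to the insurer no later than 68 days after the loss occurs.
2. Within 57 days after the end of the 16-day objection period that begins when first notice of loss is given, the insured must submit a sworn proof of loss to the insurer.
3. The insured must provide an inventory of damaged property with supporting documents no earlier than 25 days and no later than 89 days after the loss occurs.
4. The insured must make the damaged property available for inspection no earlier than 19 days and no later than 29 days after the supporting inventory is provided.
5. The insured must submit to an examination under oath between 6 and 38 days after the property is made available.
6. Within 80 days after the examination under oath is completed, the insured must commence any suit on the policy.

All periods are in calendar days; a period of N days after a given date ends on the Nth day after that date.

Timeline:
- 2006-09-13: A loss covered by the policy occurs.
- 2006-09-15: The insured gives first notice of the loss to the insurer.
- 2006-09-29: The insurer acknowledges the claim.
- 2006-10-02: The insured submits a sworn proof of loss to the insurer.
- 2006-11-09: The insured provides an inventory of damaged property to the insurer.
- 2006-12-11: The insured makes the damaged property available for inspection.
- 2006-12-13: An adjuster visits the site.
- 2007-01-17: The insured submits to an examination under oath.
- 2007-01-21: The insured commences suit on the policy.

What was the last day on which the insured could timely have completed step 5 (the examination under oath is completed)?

2007-01-18

Step 5 runs from 2006-12-11, when the property is made available. The window is 6–38 days after 2006-12-11; it closes on 2007-01-18.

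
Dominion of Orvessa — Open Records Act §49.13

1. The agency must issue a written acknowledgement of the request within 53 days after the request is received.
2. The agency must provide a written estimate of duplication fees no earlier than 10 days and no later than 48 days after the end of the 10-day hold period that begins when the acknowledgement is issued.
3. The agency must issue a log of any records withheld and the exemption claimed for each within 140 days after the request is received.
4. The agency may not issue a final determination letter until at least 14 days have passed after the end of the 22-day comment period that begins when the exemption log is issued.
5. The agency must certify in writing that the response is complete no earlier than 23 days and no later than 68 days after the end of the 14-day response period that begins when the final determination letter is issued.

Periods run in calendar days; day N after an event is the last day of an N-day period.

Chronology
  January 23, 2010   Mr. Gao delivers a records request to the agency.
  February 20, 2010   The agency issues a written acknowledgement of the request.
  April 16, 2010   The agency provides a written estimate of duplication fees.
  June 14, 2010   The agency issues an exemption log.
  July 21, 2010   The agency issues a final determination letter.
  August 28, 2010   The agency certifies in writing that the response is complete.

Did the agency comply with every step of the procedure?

No

(1) due by January 23, 2010 + 53 days = March 17, 2010; done February 20, 2010 — timely.
(2) the permitted window runs from March 2, 2010 + 10 = March 12, 2010 to March 2, 2010 + 48 = April 19, 2010; April 16, 2010 falls inside that range.
(3) due by January 23, 2010 + 140 days = June 12, 2010; June 14, 2010 misses that deadline by 2 days.
That is the first point of non-compliance.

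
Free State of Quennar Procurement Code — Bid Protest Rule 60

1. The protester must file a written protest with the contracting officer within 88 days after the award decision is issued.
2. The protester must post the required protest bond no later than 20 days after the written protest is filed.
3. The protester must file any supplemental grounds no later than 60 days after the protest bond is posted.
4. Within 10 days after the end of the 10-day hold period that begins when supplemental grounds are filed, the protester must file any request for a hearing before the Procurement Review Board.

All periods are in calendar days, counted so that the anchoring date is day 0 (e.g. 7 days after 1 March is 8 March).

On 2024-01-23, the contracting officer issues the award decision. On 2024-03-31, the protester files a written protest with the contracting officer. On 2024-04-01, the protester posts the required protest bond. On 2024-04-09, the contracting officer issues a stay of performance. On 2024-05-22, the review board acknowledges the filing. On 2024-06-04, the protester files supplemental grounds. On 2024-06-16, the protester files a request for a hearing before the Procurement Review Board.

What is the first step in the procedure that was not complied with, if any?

(1) due by 2024-01-23 + 88 days = 2024-04-20; done 2024-03-31 — timely.
(2) due by 2024-03-31 + 20 days = 2024-04-20; completed 2024-04-01, before the deadline.
(3) due by 2024-04-01 + 60 days = 2024-05-31; 2024-06-04 misses that deadline by 4 days.
Later steps need not be reached.

Step 3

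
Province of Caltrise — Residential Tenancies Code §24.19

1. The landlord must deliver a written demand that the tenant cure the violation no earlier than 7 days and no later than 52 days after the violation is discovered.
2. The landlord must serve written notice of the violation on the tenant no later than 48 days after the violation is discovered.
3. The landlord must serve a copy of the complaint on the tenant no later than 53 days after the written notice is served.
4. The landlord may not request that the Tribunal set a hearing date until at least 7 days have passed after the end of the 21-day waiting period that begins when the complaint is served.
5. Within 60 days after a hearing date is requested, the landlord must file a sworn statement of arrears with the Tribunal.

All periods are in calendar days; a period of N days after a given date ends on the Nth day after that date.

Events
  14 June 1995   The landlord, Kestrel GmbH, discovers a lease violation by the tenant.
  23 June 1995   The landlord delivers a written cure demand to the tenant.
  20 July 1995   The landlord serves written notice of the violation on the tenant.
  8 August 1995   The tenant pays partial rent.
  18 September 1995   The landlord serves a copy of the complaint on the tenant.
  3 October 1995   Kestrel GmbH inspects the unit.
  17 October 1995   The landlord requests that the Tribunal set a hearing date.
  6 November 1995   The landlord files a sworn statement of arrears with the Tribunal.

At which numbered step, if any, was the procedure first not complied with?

Step 3

Step 1 — 7 and 52 days from 14 June 1995 (when the violation is discovered) are 21 June 1995 and 5 August 1995 respectively; 23 June 1995 falls inside that range.
Step 2 — counting 48 days from 14 June 1995 (when the violation is discovered) gives a deadline of 1 August 1995; completed 20 July 1995, before the deadline.
Step 3 — counting 53 days from 20 July 1995 (when the written notice is served) gives a deadline of 11 September 1995; not done until 18 September 1995, 7 days after the deadline.
No need to go further; step 3 was not satisfied.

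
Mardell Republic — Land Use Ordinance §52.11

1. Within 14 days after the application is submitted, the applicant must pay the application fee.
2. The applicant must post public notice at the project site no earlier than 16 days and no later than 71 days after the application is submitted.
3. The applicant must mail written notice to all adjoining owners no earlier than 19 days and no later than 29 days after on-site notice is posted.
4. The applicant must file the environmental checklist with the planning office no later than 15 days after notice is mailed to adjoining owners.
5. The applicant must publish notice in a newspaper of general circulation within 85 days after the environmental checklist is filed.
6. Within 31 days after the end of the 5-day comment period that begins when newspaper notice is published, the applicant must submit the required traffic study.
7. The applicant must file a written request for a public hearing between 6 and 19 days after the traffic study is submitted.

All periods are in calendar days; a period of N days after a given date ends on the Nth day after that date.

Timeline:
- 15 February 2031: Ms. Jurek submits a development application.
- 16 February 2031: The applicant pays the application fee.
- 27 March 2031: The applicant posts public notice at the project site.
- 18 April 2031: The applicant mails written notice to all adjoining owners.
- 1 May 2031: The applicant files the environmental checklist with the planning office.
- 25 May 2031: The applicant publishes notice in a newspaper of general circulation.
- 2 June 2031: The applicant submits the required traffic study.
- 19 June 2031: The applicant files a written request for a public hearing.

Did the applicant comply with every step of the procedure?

(1) due by 15 February 2031 + 14 days = 1 March 2031; done 16 February 2031 — timely.
(2) the permitted window runs from 15 February 2031 + 16 = 3 March 2031 to 15 February 2031 + 71 = 27 April 2031; done 27 March 2031, which is between those dates.
(3) the permitted window runs from 27 March 2031 + 19 = 15 April 2031 to 27 March 2031 + 29 = 25 April 2031; 18 April 2031 falls inside that range.
(4) due by 18 April 2031 + 15 days = 3 May 2031; done 1 May 2031 — timely.
(5) due by 1 May 2031 + 85 days = 25 July 2031; completed 25 May 2031, before the deadline.
(6) due by 30 May 2031 + 31 days = 30 June 2031; completed 2 June 2031, before the deadline.
(7) the permitted window runs from 2 June 2031 + 6 = 8 June 2031 to 2 June 2031 + 19 = 21 June 2031; done 19 June 2031 — within the window.

Yes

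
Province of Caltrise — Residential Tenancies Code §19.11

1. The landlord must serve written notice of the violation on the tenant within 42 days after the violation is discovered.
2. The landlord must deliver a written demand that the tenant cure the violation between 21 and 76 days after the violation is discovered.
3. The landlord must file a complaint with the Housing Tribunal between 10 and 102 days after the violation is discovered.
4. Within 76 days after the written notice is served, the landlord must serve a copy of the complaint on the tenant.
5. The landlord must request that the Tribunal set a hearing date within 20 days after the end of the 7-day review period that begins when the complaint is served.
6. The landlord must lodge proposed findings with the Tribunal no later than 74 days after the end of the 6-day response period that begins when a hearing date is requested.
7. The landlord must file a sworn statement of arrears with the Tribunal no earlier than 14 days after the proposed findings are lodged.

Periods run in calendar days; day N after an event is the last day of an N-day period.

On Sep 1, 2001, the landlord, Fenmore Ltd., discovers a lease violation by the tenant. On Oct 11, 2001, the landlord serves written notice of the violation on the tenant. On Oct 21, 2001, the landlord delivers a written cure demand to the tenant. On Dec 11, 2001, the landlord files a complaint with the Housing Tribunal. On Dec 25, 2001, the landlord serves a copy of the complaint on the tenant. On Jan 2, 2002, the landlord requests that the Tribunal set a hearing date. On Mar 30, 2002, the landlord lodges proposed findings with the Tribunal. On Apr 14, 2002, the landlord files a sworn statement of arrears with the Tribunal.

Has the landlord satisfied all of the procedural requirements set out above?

(1) due by Sep 1, 2001 + 42 days = Oct 13, 2001; Oct 11, 2001 is within that limit.
(2) the permitted window runs from Sep 1, 2001 + 21 = Sep 22, 2001 to Sep 1, 2001 + 76 = Nov 16, 2001; done Oct 21, 2001, which is between those dates.
(3) the permitted window runs from Sep 1, 2001 + 10 = Sep 11, 2001 to Sep 1, 2001 + 102 = Dec 12, 2001; done Dec 11, 2001 — within the window.
(4) due by Oct 11, 2001 + 76 days = Dec 26, 2001; completed Dec 25, 2001, before the deadline.
(5) due by Jan 1, 2002 + 20 days = Jan 21, 2002; completed Jan 2, 2002, before the deadline.
(6) due by Jan 8, 2002 + 74 days = Mar 23, 2002; done Mar 30, 2002 — 7 days late.
The analysis stops there.

No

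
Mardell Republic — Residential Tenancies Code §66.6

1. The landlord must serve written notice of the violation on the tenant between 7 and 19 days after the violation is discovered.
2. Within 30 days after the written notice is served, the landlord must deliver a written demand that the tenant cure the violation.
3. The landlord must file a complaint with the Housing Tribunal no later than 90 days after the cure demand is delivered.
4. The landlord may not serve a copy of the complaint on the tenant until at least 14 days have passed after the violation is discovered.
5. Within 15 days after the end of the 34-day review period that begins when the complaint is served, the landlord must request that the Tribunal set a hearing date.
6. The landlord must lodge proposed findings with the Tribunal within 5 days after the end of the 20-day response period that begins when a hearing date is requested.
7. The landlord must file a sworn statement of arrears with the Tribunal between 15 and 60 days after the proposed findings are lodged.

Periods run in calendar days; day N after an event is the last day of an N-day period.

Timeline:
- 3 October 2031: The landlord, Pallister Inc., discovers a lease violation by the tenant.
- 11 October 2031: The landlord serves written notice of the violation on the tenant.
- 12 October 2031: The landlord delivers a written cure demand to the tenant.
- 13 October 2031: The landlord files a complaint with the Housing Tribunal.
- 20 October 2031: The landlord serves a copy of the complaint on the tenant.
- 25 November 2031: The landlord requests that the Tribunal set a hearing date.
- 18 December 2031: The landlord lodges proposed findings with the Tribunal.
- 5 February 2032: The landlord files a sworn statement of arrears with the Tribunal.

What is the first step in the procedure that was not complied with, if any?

Step 1 — 7 and 19 days from 3 October 2031 (when the violation is discovered) are 10 October 2031 and 22 October 2031 respectively; done 11 October 2031, which is between those dates.
Step 2 — counting 30 days from 11 October 2031 (when the written notice is served) gives a deadline of 10 November 2031; 12 October 2031 is within that limit.
Step 3 — counting 90 days from 12 October 2031 (when the cure demand is delivered) gives a deadline of 10 January 2032; done 13 October 2031 — timely.
Step 4 — must wait 14 days from 3 October 2031 (when the violation is discovered), so not before 17 October 2031; 20 October 2031 is on or after that date.
Step 5 — counting 15 days from 23 November 2031 (end of the 34-day review period, which began when the complaint is served on 20 October 2031) gives a deadline of 8 December 2031; completed 25 November 2031, before the deadline.
Step 6 — counting 5 days from 15 December 2031 (end of the 20-day response period, which began when a hearing date is requested on 25 November 2031) gives a deadline of 20 December 2031; 18 December 2031 is within that limit.
Step 7 — 15 and 60 days from 18 December 2031 (when the proposed findings are lodged) are 2 January 2032 and 16 February 2032 respectively; done 5 February 2032 — within the window.

None — every step was satisfied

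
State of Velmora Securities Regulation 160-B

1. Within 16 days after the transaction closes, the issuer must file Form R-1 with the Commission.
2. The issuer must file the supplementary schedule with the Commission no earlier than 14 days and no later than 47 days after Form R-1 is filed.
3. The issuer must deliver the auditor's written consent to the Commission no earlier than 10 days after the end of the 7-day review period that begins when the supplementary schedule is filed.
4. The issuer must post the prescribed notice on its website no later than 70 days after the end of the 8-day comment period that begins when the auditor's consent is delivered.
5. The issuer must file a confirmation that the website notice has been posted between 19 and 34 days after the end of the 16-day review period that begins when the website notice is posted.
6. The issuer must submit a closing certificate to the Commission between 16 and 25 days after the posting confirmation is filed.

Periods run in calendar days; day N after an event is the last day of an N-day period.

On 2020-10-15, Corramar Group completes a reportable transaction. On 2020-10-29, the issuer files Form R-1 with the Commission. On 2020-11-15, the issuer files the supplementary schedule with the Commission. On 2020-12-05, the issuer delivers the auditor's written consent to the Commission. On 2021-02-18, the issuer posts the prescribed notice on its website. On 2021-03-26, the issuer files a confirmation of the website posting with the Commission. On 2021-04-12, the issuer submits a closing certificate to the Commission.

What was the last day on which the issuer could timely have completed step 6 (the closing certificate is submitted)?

Step 6 runs from 2021-03-26, when the posting confirmation is filed. The window is 16–25 days after 2021-03-26; it closes on 2021-04-20.

2021-04-20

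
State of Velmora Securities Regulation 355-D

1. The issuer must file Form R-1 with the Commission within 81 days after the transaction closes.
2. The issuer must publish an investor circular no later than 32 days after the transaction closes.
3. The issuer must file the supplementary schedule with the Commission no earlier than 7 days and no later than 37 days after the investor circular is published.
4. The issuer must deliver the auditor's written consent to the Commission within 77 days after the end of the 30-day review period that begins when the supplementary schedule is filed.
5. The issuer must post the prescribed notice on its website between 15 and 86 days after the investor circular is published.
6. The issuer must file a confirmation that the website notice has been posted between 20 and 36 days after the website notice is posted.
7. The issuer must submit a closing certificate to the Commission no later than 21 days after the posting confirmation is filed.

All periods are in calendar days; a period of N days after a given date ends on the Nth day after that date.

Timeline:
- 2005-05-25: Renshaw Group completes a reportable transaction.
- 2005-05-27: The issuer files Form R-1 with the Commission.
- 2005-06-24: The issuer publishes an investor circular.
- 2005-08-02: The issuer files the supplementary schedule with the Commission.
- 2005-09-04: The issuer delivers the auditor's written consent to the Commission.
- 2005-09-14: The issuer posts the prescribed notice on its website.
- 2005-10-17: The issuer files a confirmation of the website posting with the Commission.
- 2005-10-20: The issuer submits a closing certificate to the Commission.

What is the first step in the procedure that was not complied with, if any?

(1) due by 2005-05-25 + 81 days = 2005-08-14; completed 2005-05-27, before the deadline.
(2) due by 2005-05-25 + 32 days = 2005-06-26; done 2005-06-24 — timely.
(3) the permitted window runs from 2005-06-24 + 7 = 2005-07-01 to 2005-06-24 + 37 = 2005-07-31; done 2005-08-02 — 2 days after the window closed.

Step 3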